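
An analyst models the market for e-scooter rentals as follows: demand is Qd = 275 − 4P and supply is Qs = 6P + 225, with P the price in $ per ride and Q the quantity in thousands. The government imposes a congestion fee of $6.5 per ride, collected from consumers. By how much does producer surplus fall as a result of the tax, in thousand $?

Before the tax: set 275 − 4P = 6P + 225 → P* = $5, Q* = 255.
With the tax collected from consumers, demand (in seller-price terms) shifts: Qd = 275 − 4(P + 6.5).
New equilibrium: consumers pay $8.9, suppliers receive $2.4, Q = 239.4. (Wedge: Pb − Ps = 6.5.)
ΔPS is the trapezoid between Q = 239.4 and Q = 255 of height $2.6: ½ · (255 + 239.4) · 2.6 = $642.72.

Producer surplus falls by $642.72 thousand.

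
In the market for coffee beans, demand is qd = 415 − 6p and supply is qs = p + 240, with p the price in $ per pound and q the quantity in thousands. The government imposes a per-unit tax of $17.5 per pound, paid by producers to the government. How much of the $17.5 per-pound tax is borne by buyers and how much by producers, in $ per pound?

Before the tax: set 415 − 6p = p + 240 → p* = $25, q* = 265.
With the tax collected from producers, supply shifts: qs = (p − 17.5) + 240.
Solving gives q = 250 with buyers paying $27.5 and producers receiving $10 (the $17.5 wedge).
Burden on buyers: $2.5; on producers: $15. (They sum to $17.5.)

Buyers bear $2.5 per pound; producers bear $15 per pound.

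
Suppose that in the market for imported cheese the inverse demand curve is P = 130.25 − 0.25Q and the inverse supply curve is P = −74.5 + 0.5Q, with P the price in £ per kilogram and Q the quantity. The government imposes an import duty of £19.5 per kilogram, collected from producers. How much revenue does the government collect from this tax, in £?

Rewrite in direct form: Qd = 521 − 4P and Qs = 2P + 149.
Before the tax: set 521 − 4P = 2P + 149 → P* = £62, Q* = 273.
With the tax collected from producers, supply shifts: Qs = 2(P − 19.5) + 149.
Solving gives Q = 247 with consumers paying £68.5 and producers receiving £49 (the £19.5 wedge).
Revenue = t · Q = 19.5 · 247 = £4816.5.

Tax revenue = £4816.5.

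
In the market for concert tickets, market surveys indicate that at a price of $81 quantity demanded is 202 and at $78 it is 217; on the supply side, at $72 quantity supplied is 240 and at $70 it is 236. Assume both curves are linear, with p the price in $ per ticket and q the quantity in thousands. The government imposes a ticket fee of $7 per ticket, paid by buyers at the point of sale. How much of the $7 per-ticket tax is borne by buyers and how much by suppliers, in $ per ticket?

Demand slope: (217 − 202)/(78 − 81) = -5, so qd = 607 − 5p.
Supply slope: (236 − 240)/(70 − 72) = 2, so qs = 2p + 96.
Before the tax: set 607 − 5p = 2p + 96 → p* = $73, q* = 242.
With the tax collected from buyers, demand (in seller-price terms) shifts: qd = 607 − 5(p + 7).
New equilibrium: buyers pay $75, suppliers receive $68, q = 232. (Wedge: pb − ps = 7.)
Burden on buyers: $2; on suppliers: $5. (They sum to $7.)
The less price-elastic side of the market bears the larger share of a per-unit tax.

Buyers bear $2 per ticket; suppliers bear $5 per ticket.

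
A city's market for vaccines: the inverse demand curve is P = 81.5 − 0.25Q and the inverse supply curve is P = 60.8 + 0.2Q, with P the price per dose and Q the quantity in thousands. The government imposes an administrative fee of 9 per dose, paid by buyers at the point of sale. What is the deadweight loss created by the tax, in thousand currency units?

Rewrite in direct form: Qd = 326 − 4P and Qs = 5P − 304.
Before the tax: set 326 − 4P = 5P − 304 → P* = 70, Q* = 46.
With the tax collected from buyers, demand (in seller-price terms) shifts: Qd = 326 − 4(P + 9).
Solving gives Q = 26 with buyers paying 75 and suppliers receiving 66 (the 9 wedge).
Quantity falls by |ΔQ| = |46 − 26| = 20.
DWL = ½ · t · |ΔQ| = ½ · 9 · 20 = 90.

Deadweight loss = 90 thousand.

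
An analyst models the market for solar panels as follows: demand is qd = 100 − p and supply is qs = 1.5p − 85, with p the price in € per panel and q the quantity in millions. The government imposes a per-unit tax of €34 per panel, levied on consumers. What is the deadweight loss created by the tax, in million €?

Deadweight loss = €346.8 million.

Without the tax, 100 − p = 1.5p − 85 gives 2.5p = 185, so p* = €74 and q* = 26.
With the tax collected from consumers, demand (in seller-price terms) shifts: qd = 100 − (p + 34).
New equilibrium: consumers pay €94.4, suppliers receive €60.4, q = 5.6. (Wedge: pb − ps = 34.)
Quantity falls by |ΔQ| = |26 − 5.6| = 20.4.
DWL = ½ · t · |ΔQ| = ½ · 34 · 20.4 = €346.8.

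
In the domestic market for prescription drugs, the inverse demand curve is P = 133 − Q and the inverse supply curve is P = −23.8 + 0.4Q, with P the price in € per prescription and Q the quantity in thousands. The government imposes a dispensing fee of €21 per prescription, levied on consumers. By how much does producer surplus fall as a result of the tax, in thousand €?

Inverting to Q(P) form: Qd = 133 − P; Qs = 2.5P + 59.5.
Without the tax, 133 − P = 2.5P + 59.5 gives 3.5P = 73.5, so P* = €21 and Q* = 112.
With the tax collected from consumers, demand (in seller-price terms) shifts: Qd = 133 − (P + 21).
New equilibrium: consumers pay €36, suppliers receive €15, Q = 97. (Wedge: Pb − Ps = 21.)
ΔPS is the trapezoid between Q = 97 and Q = 112 of height €6: ½ · (112 + 97) · 6 = €627.

Producer surplus falls by €627 thousand.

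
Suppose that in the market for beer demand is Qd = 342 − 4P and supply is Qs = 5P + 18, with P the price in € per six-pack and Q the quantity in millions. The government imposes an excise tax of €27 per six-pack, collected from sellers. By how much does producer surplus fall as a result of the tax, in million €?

Producer surplus falls by €2016 million.

Without the tax, 342 − 4P = 5P + 18 gives 9P = 324, so P* = €36 and Q* = 198.
With the tax collected from sellers, supply shifts: Qs = 5(P − 27) + 18.
New equilibrium: buyers pay €51, sellers receive €24, Q = 138. (Wedge: Pb − Ps = 27.)
ΔPS is the trapezoid between Q = 138 and Q = 198 of height €12: ½ · (198 + 138) · 12 = €2016.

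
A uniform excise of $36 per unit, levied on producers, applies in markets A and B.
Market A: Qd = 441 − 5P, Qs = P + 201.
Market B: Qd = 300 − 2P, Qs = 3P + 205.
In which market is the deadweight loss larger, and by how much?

Market A: pre-tax P* = $40, Q* = 241; post-tax Q = 211; deadweight loss = $540.
Market B: pre-tax P* = $19, Q* = 262; post-tax Q = 218.8; deadweight loss = $777.6.
Difference: $540 vs $777.6 → market B is larger by $237.6.

Market B, by $237.6.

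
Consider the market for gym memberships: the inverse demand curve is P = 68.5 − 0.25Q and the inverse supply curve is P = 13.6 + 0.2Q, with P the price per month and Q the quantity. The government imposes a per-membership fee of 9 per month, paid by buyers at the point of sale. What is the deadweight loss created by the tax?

Deadweight loss = 90.

Rewrite in direct form: Qd = 274 − 4P and Qs = 5P − 68.
Before the tax: set 274 − 4P = 5P − 68 → P* = 38, Q* = 122.
With the tax collected from buyers, demand (in seller-price terms) shifts: Qd = 274 − 4(P + 9).
Solving gives Q = 102 with buyers paying 43 and sellers receiving 34 (the 9 wedge).
Quantity falls by |ΔQ| = |122 − 102| = 20.
DWL = ½ · t · |ΔQ| = ½ · 9 · 20 = 90.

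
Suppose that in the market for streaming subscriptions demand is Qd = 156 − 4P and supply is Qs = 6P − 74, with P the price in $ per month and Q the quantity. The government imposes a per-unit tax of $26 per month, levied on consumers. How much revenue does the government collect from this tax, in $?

Before the tax: set 156 − 4P = 6P − 74 → P* = $23, Q* = 64.
With the tax collected from consumers, demand (in seller-price terms) shifts: Qd = 156 − 4(P + 26).
Solving gives Q = 1.6 with consumers paying $38.6 and producers receiving $12.6 (the $26 wedge).
Revenue = t · Q = 26 · 1.6 = $41.6.

Tax revenue = $41.6.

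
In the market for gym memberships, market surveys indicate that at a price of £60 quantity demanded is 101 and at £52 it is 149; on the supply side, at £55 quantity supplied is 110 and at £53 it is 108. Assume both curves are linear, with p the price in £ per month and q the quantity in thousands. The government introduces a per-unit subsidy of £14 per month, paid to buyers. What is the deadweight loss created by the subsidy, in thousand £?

Demand slope: (149 − 101)/(52 − 60) = -6, so qd = 461 − 6p.
Supply slope: (108 − 110)/(53 − 55) = 1, so qs = p + 55.
Without the subsidy, 461 − 6p = p + 55 gives 7p = 406, so p* = £58 and q* = 113.
With a per-unit subsidy paid to buyers, each effectively pays p − 14, so demand becomes qd = 461 − 6(p − 14).
New equilibrium: buyers pay £56, sellers receive £70, q = 125. (Wedge: pb − ps = −14.)
Quantity rises by |ΔQ| = |113 − 125| = 12.
DWL = ½ · t · |ΔQ| = ½ · 14 · 12 = £84.

Deadweight loss = £84 thousand.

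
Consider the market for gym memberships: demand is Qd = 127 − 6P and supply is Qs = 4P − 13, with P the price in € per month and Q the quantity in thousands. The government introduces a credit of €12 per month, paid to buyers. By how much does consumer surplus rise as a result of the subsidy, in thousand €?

Before the subsidy: set 127 − 6P = 4P − 13 → P* = €14, Q* = 43.
With a per-unit subsidy paid to buyers, each effectively pays P − 12, so demand becomes Qd = 127 − 6(P − 12).
Solving gives Q = 71.8 with buyers paying €9.2 and suppliers receiving €21.2 (the €12 wedge).
ΔCS is the trapezoid between Q = 71.8 and Q = 43 of height €4.8: ½ · (43 + 71.8) · 4.8 = €275.52.

Consumer surplus rises by €275.52 thousand.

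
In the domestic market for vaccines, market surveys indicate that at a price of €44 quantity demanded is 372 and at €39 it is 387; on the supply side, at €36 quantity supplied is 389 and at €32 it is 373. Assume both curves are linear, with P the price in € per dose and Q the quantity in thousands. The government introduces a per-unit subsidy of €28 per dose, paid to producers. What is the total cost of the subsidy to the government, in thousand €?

Government outlay = €12348 thousand.

Demand slope: (387 − 372)/(39 − 44) = -3, so Qd = 504 − 3P.
Supply slope: (373 − 389)/(32 − 36) = 4, so Qs = 4P + 245.
Without the subsidy, 504 − 3P = 4P + 245 gives 7P = 259, so P* = €37 and Q* = 393.
With a per-unit subsidy paid to producers, each receives P + 28 per unit sold, so supply becomes Qs = 4(P + 28) + 245.
Solving gives Q = 441 with consumers paying €21 and producers receiving €49 (the €28 wedge).
Outlay = t · Q = 28 · 441 = €12348.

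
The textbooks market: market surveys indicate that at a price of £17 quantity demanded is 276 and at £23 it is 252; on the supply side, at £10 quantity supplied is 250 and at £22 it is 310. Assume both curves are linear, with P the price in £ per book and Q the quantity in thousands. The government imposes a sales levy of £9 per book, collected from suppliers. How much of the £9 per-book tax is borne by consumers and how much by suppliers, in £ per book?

Consumers bear £5 per book; suppliers bear £4 per book.

Demand slope: (252 − 276)/(23 − 17) = -4, so Qd = 344 − 4P.
Supply slope: (310 − 250)/(22 − 10) = 5, so Qs = 5P + 200.
Without the tax, 344 − 4P = 5P + 200 gives 9P = 144, so P* = £16 and Q* = 280.
With the tax collected from suppliers, supply shifts: Qs = 5(P − 9) + 200.
Solving gives Q = 260 with consumers paying £21 and suppliers receiving £12 (the £9 wedge).
Burden on consumers: £5; on suppliers: £4. (They sum to £9.)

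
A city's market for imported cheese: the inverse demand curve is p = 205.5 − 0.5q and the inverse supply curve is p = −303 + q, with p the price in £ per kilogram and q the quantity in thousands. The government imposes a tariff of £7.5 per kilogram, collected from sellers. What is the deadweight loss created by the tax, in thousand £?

Inverting to q(p) form: qd = 411 − 2p; qs = p + 303.
Before the tax: set 411 − 2p = p + 303 → p* = £36, q* = 339.
With the tax collected from sellers, supply shifts: qs = (p − 7.5) + 303.
New equilibrium: buyers pay £38.5, sellers receive £31, q = 334. (Wedge: pb − ps = 7.5.)
Quantity falls by |ΔQ| = |339 − 334| = 5.
DWL = ½ · t · |ΔQ| = ½ · 7.5 · 5 = £18.75.

Deadweight loss = £18.75 thousand.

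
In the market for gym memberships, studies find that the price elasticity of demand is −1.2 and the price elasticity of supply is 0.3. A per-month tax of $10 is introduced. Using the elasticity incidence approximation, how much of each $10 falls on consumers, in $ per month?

Consumers bear ≈ $2 per month.

Incidence ratio: consumers' share ≈ εs / (εs + |εd|) = 0.3 / (0.3 + 1.2) = 0.2.
So consumers bear ≈ 0.2 × $10 = $2; sellers bear $8.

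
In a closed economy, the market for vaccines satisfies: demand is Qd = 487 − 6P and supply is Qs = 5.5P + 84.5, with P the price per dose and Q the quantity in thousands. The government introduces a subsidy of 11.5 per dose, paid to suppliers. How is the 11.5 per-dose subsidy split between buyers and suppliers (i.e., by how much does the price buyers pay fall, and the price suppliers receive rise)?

Buyers gain 5.5 per dose; suppliers gain 6 per dose.

Before the subsidy: set 487 − 6P = 5.5P + 84.5 → P* = 35, Q* = 277.
With a per-unit subsidy paid to suppliers, each receives P + 11.5 per unit sold, so supply becomes Qs = 5.5(P + 11.5) + 84.5.
New equilibrium: buyers pay 29.5, suppliers receive 41, Q = 310. (Wedge: Pb − Ps = −11.5.)
Gain to buyers: 5.5; to suppliers: 6. (They sum to 11.5.)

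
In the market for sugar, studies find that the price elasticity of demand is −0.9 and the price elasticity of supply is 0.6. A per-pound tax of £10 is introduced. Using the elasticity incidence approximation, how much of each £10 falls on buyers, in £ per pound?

Incidence ratio: buyers' share ≈ εs / (εs + |εd|) = 0.6 / (0.6 + 0.9) = 0.4.
So buyers bear ≈ 0.4 × £10 = £4; suppliers bear £6.

Buyers bear ≈ £4 per pound.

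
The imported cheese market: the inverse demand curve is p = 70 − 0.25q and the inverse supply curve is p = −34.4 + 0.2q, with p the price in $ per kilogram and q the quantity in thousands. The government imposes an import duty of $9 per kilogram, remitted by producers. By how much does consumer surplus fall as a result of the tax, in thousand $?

Inverting to q(p) form: qd = 280 − 4p; qs = 5p + 172.
Before the tax: set 280 − 4p = 5p + 172 → p* = $12, q* = 232.
With the tax collected from producers, supply shifts: qs = 5(p − 9) + 172.
New equilibrium: buyers pay $17, producers receive $8, q = 212. (Wedge: pb − ps = 9.)
ΔCS is the trapezoid between Q = 212 and Q = 232 of height $5: ½ · (232 + 212) · 5 = $1110.

Consumer surplus falls by $1110 thousand.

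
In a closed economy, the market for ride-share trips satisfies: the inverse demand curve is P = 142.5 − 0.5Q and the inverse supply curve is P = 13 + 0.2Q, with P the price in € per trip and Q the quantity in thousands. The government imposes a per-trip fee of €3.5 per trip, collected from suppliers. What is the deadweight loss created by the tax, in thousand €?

Deadweight loss = €8.75 thousand.

Rewrite in direct form: Qd = 285 − 2P and Qs = 5P − 65.
Without the tax, 285 − 2P = 5P − 65 gives 7P = 350, so P* = €50 and Q* = 185.
With the tax collected from suppliers, supply shifts: Qs = 5(P − 3.5) − 65.
New equilibrium: buyers pay €52.5, suppliers receive €49, Q = 180. (Wedge: Pb − Ps = 3.5.)
Quantity falls by |ΔQ| = |185 − 180| = 5.
DWL = ½ · t · |ΔQ| = ½ · 3.5 · 5 = €8.75.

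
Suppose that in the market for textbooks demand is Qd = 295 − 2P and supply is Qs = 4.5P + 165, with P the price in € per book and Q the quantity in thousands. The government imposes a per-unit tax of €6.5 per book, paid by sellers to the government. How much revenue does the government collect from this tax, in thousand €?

Before the tax: set 295 − 2P = 4.5P + 165 → P* = €20, Q* = 255.
With the tax collected from sellers, supply shifts: Qs = 4.5(P − 6.5) + 165.
Solving gives Q = 246 with buyers paying €24.5 and sellers receiving €18 (the €6.5 wedge).
Revenue = t · Q = 6.5 · 246 = €1599.

Tax revenue = €1599 thousand.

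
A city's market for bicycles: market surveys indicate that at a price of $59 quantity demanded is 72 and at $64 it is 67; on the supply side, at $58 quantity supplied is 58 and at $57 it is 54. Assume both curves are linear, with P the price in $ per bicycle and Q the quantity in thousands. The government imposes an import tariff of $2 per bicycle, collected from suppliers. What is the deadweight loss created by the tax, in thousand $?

Demand slope: (67 − 72)/(64 − 59) = -1, so Qd = 131 − P.
Supply slope: (54 − 58)/(57 − 58) = 4, so Qs = 4P − 174.
Without the tax, 131 − P = 4P − 174 gives 5P = 305, so P* = $61 and Q* = 70.
With the tax collected from suppliers, supply shifts: Qs = 4(P − 2) − 174.
Solving gives Q = 68.4 with buyers paying $62.6 and suppliers receiving $60.6 (the $2 wedge).
Quantity falls by |ΔQ| = |70 − 68.4| = 1.6.
DWL = ½ · t · |ΔQ| = ½ · 2 · 1.6 = $1.6.

Deadweight loss = $1.6 thousand.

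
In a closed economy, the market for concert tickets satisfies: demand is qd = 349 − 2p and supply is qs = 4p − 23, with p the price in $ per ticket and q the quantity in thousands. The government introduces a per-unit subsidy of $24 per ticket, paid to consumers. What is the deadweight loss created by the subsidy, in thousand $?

Without the subsidy, 349 − 2p = 4p − 23 gives 6p = 372, so p* = $62 and q* = 225.
With a per-unit subsidy paid to consumers, each effectively pays p − 24, so demand becomes qd = 349 − 2(p − 24).
New equilibrium: consumers pay $46, suppliers receive $70, q = 257. (Wedge: pb − ps = −24.)
Quantity rises by |ΔQ| = |225 − 257| = 32.
DWL = ½ · t · |ΔQ| = ½ · 24 · 32 = $384.

Deadweight loss = $384 thousand.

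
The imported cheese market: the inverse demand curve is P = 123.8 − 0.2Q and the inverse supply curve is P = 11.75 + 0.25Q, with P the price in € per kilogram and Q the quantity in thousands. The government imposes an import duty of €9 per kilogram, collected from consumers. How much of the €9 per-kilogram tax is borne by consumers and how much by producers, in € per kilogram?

Consumers bear €4 per kilogram; producers bear €5 per kilogram.

Rewrite in direct form: Qd = 619 − 5P and Qs = 4P − 47.
Before the tax: set 619 − 5P = 4P − 47 → P* = €74, Q* = 249.
With the tax collected from consumers, demand (in seller-price terms) shifts: Qd = 619 − 5(P + 9).
Solving gives Q = 229 with consumers paying €78 and producers receiving €69 (the €9 wedge).
Burden on consumers: €4; on producers: €5. (They sum to €9.)
The less price-elastic side of the market bears the larger share of a per-unit tax.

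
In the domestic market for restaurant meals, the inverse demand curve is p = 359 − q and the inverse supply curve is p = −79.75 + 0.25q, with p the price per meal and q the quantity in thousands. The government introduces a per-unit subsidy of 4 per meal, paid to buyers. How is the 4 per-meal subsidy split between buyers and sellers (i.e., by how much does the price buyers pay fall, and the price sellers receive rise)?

Inverting to q(p) form: qd = 359 − p; qs = 4p + 319.
Before the subsidy: set 359 − p = 4p + 319 → p* = 8, q* = 351.
With a per-unit subsidy paid to buyers, each effectively pays p − 4, so demand becomes qd = 359 − (p − 4).
New equilibrium: buyers pay 4.8, sellers receive 8.8, q = 354.2. (Wedge: pb − ps = −4.)
Gain to buyers: 3.2; to sellers: 0.8. (They sum to 4.)

Buyers gain 3.2 per meal; sellers gain 0.8 per meal.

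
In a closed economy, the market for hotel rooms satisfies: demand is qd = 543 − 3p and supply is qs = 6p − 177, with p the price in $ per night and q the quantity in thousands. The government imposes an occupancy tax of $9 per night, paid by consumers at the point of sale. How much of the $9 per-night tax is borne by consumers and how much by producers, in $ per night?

Before the tax: set 543 − 3p = 6p − 177 → p* = $80, q* = 303.
With the tax collected from consumers, demand (in seller-price terms) shifts: qd = 543 − 3(p + 9).
Solving gives q = 285 with consumers paying $86 and producers receiving $77 (the $9 wedge).
Burden on consumers: $6; on producers: $3. (They sum to $9.)
The less price-elastic side of the market bears the larger share of a per-unit tax.

Consumers bear $6 per night; producers bear $3 per night.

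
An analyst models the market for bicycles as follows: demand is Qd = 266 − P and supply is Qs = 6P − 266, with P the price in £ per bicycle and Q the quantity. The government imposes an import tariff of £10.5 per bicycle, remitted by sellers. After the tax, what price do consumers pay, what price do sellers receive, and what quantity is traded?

Consumers pay £85; sellers receive £74.5; quantity = 181.

Before the tax: set 266 − P = 6P − 266 → P* = £76, Q* = 190.
With the tax collected from sellers, supply shifts: Qs = 6(P − 10.5) − 266.
New equilibrium: consumers pay £85, sellers receive £74.5, Q = 181. (Wedge: Pb − Ps = 10.5.)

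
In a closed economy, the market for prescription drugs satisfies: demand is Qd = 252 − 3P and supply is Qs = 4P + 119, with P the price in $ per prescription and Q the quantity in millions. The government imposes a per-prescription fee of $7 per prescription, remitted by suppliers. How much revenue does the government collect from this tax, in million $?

Before the tax: set 252 − 3P = 4P + 119 → P* = $19, Q* = 195.
With the tax collected from suppliers, supply shifts: Qs = 4(P − 7) + 119.
New equilibrium: buyers pay $23, suppliers receive $16, Q = 183. (Wedge: Pb − Ps = 7.)
Revenue = t · Q = 7 · 183 = $1281.

Tax revenue = $1281 million.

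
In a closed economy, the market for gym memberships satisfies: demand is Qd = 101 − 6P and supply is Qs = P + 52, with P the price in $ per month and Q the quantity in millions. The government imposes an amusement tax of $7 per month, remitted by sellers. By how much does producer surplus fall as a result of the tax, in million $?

Producer surplus falls by $336 million.

Without the tax, 101 − 6P = P + 52 gives 7P = 49, so P* = $7 and Q* = 59.
With the tax collected from sellers, supply shifts: Qs = (P − 7) + 52.
New equilibrium: consumers pay $8, sellers receive $1, Q = 53. (Wedge: Pb − Ps = 7.)
ΔPS is the trapezoid between Q = 53 and Q = 59 of height $6: ½ · (59 + 53) · 6 = $336.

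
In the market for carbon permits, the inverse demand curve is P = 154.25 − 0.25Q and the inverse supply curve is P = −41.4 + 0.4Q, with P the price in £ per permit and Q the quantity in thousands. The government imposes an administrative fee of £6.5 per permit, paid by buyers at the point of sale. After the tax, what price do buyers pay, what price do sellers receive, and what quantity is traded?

Buyers pay £81.5; sellers receive £75; quantity = 291.

Rewrite in direct form: Qd = 617 − 4P and Qs = 2.5P + 103.5.
Before the tax: set 617 − 4P = 2.5P + 103.5 → P* = £79, Q* = 301.
With the tax collected from buyers, demand (in seller-price terms) shifts: Qd = 617 − 4(P + 6.5).
Solving gives Q = 291 with buyers paying £81.5 and sellers receiving £75 (the £6.5 wedge).
The less price-elastic side of the market bears the larger share of a per-unit tax.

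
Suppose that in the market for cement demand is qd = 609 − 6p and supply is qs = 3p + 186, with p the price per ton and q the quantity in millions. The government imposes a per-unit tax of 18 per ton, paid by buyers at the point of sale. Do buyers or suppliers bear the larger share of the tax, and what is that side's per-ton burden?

Suppliers bear the larger share: 12 per ton.

Without the tax, 609 − 6p = 3p + 186 gives 9p = 423, so p* = 47 and q* = 327.
With the tax collected from buyers, demand (in seller-price terms) shifts: qd = 609 − 6(p + 18).
Solving gives q = 291 with buyers paying 53 and suppliers receiving 35 (the 18 wedge).
Per-ton burden: buyers 6, suppliers 12.
Suppliers take the larger share because supply is less price-elastic here (demand slope 6 vs supply slope 3).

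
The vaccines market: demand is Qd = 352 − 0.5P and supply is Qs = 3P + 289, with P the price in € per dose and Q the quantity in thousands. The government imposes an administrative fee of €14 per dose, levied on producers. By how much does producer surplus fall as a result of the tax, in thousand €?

Without the tax, 352 − 0.5P = 3P + 289 gives 3.5P = 63, so P* = €18 and Q* = 343.
With the tax collected from producers, supply shifts: Qs = 3(P − 14) + 289.
New equilibrium: consumers pay €30, producers receive €16, Q = 337. (Wedge: Pb − Ps = 14.)
ΔPS is the trapezoid between Q = 337 and Q = 343 of height €2: ½ · (343 + 337) · 2 = €680.

Producer surplus falls by €680 thousand.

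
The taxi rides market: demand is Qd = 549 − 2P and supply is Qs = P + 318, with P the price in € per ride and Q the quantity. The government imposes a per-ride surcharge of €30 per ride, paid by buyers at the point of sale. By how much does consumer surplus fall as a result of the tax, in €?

Consumer surplus falls by €3850.

Before the tax: set 549 − 2P = P + 318 → P* = €77, Q* = 395.
With the tax collected from buyers, demand (in seller-price terms) shifts: Qd = 549 − 2(P + 30).
New equilibrium: buyers pay €87, suppliers receive €57, Q = 375. (Wedge: Pb − Ps = 30.)
ΔCS is the trapezoid between Q = 375 and Q = 395 of height €10: ½ · (395 + 375) · 10 = €3850.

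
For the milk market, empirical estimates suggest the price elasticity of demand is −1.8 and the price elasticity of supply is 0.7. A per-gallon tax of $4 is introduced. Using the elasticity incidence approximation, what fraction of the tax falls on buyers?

Buyers' share ≈ 0.28.

Incidence ratio: buyers' share ≈ εs / (εs + |εd|) = 0.7 / (0.7 + 1.8) = 0.28.
Supply is the less elastic side, so buyers bear the smaller share.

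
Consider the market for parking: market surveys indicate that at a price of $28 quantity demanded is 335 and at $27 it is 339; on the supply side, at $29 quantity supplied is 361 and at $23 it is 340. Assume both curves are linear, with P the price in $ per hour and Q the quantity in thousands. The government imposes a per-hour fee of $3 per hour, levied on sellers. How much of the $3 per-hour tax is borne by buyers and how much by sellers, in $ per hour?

Demand slope: (339 − 335)/(27 − 28) = -4, so Qd = 447 − 4P.
Supply slope: (340 − 361)/(23 − 29) = 3.5, so Qs = 3.5P + 259.5.
Without the tax, 447 − 4P = 3.5P + 259.5 gives 7.5P = 187.5, so P* = $25 and Q* = 347.
With the tax collected from sellers, supply shifts: Qs = 3.5(P − 3) + 259.5.
New equilibrium: buyers pay $26.4, sellers receive $23.4, Q = 341.4. (Wedge: Pb − Ps = 3.)
Burden on buyers: $1.4; on sellers: $1.6. (They sum to $3.)
The less price-elastic side of the market bears the larger share of a per-unit tax.

Buyers bear $1.4 per hour; sellers bear $1.6 per hour.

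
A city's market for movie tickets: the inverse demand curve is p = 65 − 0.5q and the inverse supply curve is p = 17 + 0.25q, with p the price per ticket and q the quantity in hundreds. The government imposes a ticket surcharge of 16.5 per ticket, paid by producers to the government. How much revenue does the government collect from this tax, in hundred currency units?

Tax revenue = 693 hundred.

Inverting to q(p) form: qd = 130 − 2p; qs = 4p − 68.
Without the tax, 130 − 2p = 4p − 68 gives 6p = 198, so p* = 33 and q* = 64.
With the tax collected from producers, supply shifts: qs = 4(p − 16.5) − 68.
Solving gives q = 42 with consumers paying 44 and producers receiving 27.5 (the 16.5 wedge).
Revenue = t · Q = 16.5 · 42 = 693.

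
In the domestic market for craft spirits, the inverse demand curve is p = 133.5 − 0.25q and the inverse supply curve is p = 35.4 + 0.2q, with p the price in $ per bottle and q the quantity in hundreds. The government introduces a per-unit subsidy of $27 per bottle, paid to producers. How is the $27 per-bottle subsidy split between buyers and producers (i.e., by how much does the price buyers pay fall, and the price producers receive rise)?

Inverting to q(p) form: qd = 534 − 4p; qs = 5p − 177.
Without the subsidy, 534 − 4p = 5p − 177 gives 9p = 711, so p* = $79 and q* = 218.
With a per-unit subsidy paid to producers, each receives p + 27 per unit sold, so supply becomes qs = 5(p + 27) − 177.
New equilibrium: buyers pay $64, producers receive $91, q = 278. (Wedge: pb − ps = −27.)
Gain to buyers: $15; to producers: $12. (They sum to $27.)

Buyers gain $15 per bottle; producers gain $12 per bottle.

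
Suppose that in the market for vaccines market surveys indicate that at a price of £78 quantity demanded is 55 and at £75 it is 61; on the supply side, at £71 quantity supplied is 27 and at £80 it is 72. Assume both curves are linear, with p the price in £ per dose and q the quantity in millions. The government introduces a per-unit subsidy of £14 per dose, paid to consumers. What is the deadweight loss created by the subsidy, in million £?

Demand slope: (61 − 55)/(75 − 78) = -2, so qd = 211 − 2p.
Supply slope: (72 − 27)/(80 − 71) = 5, so qs = 5p − 328.
Before the subsidy: set 211 − 2p = 5p − 328 → p* = £77, q* = 57.
With a per-unit subsidy paid to consumers, each effectively pays p − 14, so demand becomes qd = 211 − 2(p − 14).
New equilibrium: consumers pay £67, suppliers receive £81, q = 77. (Wedge: pb − ps = −14.)
Quantity rises by |ΔQ| = |57 − 77| = 20.
DWL = ½ · t · |ΔQ| = ½ · 14 · 20 = £140.

Deadweight loss = £140 million.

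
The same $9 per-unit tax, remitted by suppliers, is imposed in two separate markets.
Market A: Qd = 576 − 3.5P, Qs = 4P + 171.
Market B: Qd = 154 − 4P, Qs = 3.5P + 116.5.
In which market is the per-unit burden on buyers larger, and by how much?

Market A: pre-tax P* = $54, Q* = 387; post-tax Q = 370.2; per-unit burden on buyers = $4.8.
Market B: pre-tax P* = $5, Q* = 134; post-tax Q = 117.2; per-unit burden on buyers = $4.2.
Difference: $4.8 vs $4.2 → market A is larger by $0.6.

Market A, by $0.6.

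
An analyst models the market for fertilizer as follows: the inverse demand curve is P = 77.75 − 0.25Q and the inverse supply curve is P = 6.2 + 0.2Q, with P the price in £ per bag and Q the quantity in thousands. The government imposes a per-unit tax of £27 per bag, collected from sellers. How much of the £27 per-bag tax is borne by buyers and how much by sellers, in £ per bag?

Buyers bear £15 per bag; sellers bear £12 per bag.

Inverting to Q(P) form: Qd = 311 − 4P; Qs = 5P − 31.
Before the tax: set 311 − 4P = 5P − 31 → P* = £38, Q* = 159.
With the tax collected from sellers, supply shifts: Qs = 5(P − 27) − 31.
Solving gives Q = 99 with buyers paying £53 and sellers receiving £26 (the £27 wedge).
Burden on buyers: £15; on sellers: £12. (They sum to £27.)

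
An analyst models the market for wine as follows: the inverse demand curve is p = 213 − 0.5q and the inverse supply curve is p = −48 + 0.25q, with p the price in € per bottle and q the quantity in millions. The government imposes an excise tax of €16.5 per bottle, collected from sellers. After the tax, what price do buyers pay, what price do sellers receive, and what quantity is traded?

Buyers pay €50; sellers receive €33.5; quantity = 326.

Rewrite in direct form: qd = 426 − 2p and qs = 4p + 192.
Without the tax, 426 − 2p = 4p + 192 gives 6p = 234, so p* = €39 and q* = 348.
With the tax collected from sellers, supply shifts: qs = 4(p − 16.5) + 192.
New equilibrium: buyers pay €50, sellers receive €33.5, q = 326. (Wedge: pb − ps = 16.5.)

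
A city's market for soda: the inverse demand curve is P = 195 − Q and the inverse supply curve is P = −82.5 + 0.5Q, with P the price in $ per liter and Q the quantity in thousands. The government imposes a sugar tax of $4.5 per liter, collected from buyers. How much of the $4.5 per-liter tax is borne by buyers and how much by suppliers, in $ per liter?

Buyers bear $3 per liter; suppliers bear $1.5 per liter.

Rewrite in direct form: Qd = 195 − P and Qs = 2P + 165.
Without the tax, 195 − P = 2P + 165 gives 3P = 30, so P* = $10 and Q* = 185.
With the tax collected from buyers, demand (in seller-price terms) shifts: Qd = 195 − (P + 4.5).
Solving gives Q = 182 with buyers paying $13 and suppliers receiving $8.5 (the $4.5 wedge).
Burden on buyers: $3; on suppliers: $1.5. (They sum to $4.5.)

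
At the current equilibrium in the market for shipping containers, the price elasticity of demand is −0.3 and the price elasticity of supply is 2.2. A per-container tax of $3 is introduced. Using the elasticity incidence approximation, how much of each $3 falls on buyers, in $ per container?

Incidence ratio: buyers' share ≈ εs / (εs + |εd|) = 2.2 / (2.2 + 0.3) = 0.88.
So buyers bear ≈ 0.88 × $3 = $2.64; producers bear $0.36.

Buyers bear ≈ $2.64 per container.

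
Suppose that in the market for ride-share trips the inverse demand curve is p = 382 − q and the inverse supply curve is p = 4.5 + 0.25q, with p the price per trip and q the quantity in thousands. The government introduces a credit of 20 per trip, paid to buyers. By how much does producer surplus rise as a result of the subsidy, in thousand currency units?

Inverting to q(p) form: qd = 382 − p; qs = 4p − 18.
Without the subsidy, 382 − p = 4p − 18 gives 5p = 400, so p* = 80 and q* = 302.
With a per-unit subsidy paid to buyers, each effectively pays p − 20, so demand becomes qd = 382 − (p − 20).
Solving gives q = 318 with buyers paying 64 and producers receiving 84 (the 20 wedge).
ΔPS is the trapezoid between Q = 318 and Q = 302 of height 4: ½ · (302 + 318) · 4 = 1240.

Producer surplus rises by 1240 thousand.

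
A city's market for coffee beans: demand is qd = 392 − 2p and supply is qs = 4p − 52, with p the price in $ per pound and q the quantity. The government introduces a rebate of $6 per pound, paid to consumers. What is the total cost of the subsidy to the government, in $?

Before the subsidy: set 392 − 2p = 4p − 52 → p* = $74, q* = 244.
With a per-unit subsidy paid to consumers, each effectively pays p − 6, so demand becomes qd = 392 − 2(p − 6).
New equilibrium: consumers pay $70, suppliers receive $76, q = 252. (Wedge: pb − ps = −6.)
Outlay = t · Q = 6 · 252 = $1512.

Government outlay = $1512.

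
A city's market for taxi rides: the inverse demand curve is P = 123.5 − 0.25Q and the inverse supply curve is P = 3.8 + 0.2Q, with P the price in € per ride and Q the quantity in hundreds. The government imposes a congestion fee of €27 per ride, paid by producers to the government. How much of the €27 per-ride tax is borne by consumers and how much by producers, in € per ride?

Rewrite in direct form: Qd = 494 − 4P and Qs = 5P − 19.
Without the tax, 494 − 4P = 5P − 19 gives 9P = 513, so P* = €57 and Q* = 266.
With the tax collected from producers, supply shifts: Qs = 5(P − 27) − 19.
New equilibrium: consumers pay €72, producers receive €45, Q = 206. (Wedge: Pb − Ps = 27.)
Burden on consumers: €15; on producers: €12. (They sum to €27.)
The less price-elastic side of the market bears the larger share of a per-unit tax.

Consumers bear €15 per ride; producers bear €12 per ride.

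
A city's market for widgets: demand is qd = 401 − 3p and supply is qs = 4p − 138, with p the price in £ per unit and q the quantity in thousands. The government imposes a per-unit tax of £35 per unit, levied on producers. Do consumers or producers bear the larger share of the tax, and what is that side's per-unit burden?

Consumers bear the larger share: £20 per unit.

Without the tax, 401 − 3p = 4p − 138 gives 7p = 539, so p* = £77 and q* = 170.
With the tax collected from producers, supply shifts: qs = 4(p − 35) − 138.
New equilibrium: consumers pay £97, producers receive £62, q = 110. (Wedge: pb − ps = 35.)
Per-unit burden: consumers £20, producers £15.
Consumers take the larger share because demand is less price-elastic here (demand slope 3 vs supply slope 4).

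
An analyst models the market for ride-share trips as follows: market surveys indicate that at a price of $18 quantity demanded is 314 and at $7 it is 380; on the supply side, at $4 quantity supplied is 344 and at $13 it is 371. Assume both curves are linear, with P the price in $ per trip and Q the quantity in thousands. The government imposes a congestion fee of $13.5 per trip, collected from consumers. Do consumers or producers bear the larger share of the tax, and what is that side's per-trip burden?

Producers bear the larger share: $9 per trip.

Demand slope: (380 − 314)/(7 − 18) = -6, so Qd = 422 − 6P.
Supply slope: (371 − 344)/(13 − 4) = 3, so Qs = 3P + 332.
Before the tax: set 422 − 6P = 3P + 332 → P* = $10, Q* = 362.
With the tax collected from consumers, demand (in seller-price terms) shifts: Qd = 422 − 6(P + 13.5).
Solving gives Q = 335 with consumers paying $14.5 and producers receiving $1 (the $13.5 wedge).
Per-trip burden: consumers $4.5, producers $9.
Producers take the larger share because supply is less price-elastic here (demand slope 6 vs supply slope 3).
The less price-elastic side of the market bears the larger share of a per-unit tax.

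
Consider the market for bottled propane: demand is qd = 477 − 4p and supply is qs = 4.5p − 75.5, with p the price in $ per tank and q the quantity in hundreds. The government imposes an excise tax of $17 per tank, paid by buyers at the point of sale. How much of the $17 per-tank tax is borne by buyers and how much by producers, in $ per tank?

Buyers bear $9 per tank; producers bear $8 per tank.

Before the tax: set 477 − 4p = 4.5p − 75.5 → p* = $65, q* = 217.
With the tax collected from buyers, demand (in seller-price terms) shifts: qd = 477 − 4(p + 17).
New equilibrium: buyers pay $74, producers receive $57, q = 181. (Wedge: pb − ps = 17.)
Burden on buyers: $9; on producers: $8. (They sum to $17.)
The less price-elastic side of the market bears the larger share of a per-unit tax.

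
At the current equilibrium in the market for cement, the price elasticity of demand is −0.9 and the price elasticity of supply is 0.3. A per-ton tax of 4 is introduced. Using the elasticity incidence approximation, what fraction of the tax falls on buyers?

Buyers' share ≈ 0.25.

Incidence ratio: buyers' share ≈ εs / (εs + |εd|) = 0.3 / (0.3 + 0.9) = 0.25.
Supply is the less elastic side, so buyers bear the smaller share.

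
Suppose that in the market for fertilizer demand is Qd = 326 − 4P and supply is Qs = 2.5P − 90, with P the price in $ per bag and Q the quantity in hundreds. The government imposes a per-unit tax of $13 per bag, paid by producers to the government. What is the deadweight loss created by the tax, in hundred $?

Without the tax, 326 − 4P = 2.5P − 90 gives 6.5P = 416, so P* = $64 and Q* = 70.
With the tax collected from producers, supply shifts: Qs = 2.5(P − 13) − 90.
Solving gives Q = 50 with buyers paying $69 and producers receiving $56 (the $13 wedge).
Quantity falls by |ΔQ| = |70 − 50| = 20.
DWL = ½ · t · |ΔQ| = ½ · 13 · 20 = $130.

Deadweight loss = $130 hundred.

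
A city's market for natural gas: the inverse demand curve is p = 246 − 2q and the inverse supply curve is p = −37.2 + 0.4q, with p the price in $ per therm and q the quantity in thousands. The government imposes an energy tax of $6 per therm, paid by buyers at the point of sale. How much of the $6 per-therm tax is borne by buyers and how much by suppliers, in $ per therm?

Buyers bear $5 per therm; suppliers bear $1 per therm.

Rewrite in direct form: qd = 123 − 0.5p and qs = 2.5p + 93.
Without the tax, 123 − 0.5p = 2.5p + 93 gives 3p = 30, so p* = $10 and q* = 118.
With the tax collected from buyers, demand (in seller-price terms) shifts: qd = 123 − 0.5(p + 6).
Solving gives q = 115.5 with buyers paying $15 and suppliers receiving $9 (the $6 wedge).
Burden on buyers: $5; on suppliers: $1. (They sum to $6.)
The less price-elastic side of the market bears the larger share of a per-unit tax.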